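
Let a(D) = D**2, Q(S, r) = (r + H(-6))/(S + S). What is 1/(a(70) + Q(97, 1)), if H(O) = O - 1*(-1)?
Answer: 97/475298 ≈ 0.00020408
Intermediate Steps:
H(O) = 1 + O (H(O) = O + 1 = 1 + O)
Q(S, r) = (-5 + r)/(2*S) (Q(S, r) = (r + (1 - 6))/(S + S) = (r - 5)/((2*S)) = (-5 + r)*(1/(2*S)) = (-5 + r)/(2*S))
1/(a(70) + Q(97, 1)) = 1/(70**2 + (1/2)*(-5 + 1)/97) = 1/(4900 + (1/2)*(1/97)*(-4)) = 1/(4900 - 2/97) = 1/(475298/97) = 97/475298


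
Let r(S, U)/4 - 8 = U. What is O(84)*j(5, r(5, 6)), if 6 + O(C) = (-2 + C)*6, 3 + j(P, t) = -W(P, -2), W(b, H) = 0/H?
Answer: -1458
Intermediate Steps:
r(S, U) = 32 + 4*U
W(b, H) = 0
j(P, t) = -3 (j(P, t) = -3 - 1*0 = -3 + 0 = -3)
O(C) = -18 + 6*C (O(C) = -6 + (-2 + C)*6 = -6 + (-12 + 6*C) = -18 + 6*C)
O(84)*j(5, r(5, 6)) = (-18 + 6*84)*(-3) = (-18 + 504)*(-3) = 486*(-3) = -1458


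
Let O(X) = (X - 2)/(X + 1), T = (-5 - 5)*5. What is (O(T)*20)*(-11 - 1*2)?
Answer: -13520/49 ≈ -275.92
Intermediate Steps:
T = -50 (T = -10*5 = -50)
O(X) = (-2 + X)/(1 + X)
(O(T)*20)*(-11 - 1*2) = (((-2 - 50)/(1 - 50))*20)*(-11 - 1*2) = ((-52/(-49))*20)*(-11 - 2) = (-1/49*(-52)*20)*(-13) = ((52/49)*20)*(-13) = (1040/49)*(-13) = -13520/49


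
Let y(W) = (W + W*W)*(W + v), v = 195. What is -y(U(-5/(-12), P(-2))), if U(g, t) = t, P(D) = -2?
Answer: -386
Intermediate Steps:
y(W) = (195 + W)*(W + W²) (y(W) = (W + W*W)*(W + 195) = (W + W²)*(195 + W) = (195 + W)*(W + W²))
-y(U(-5/(-12), P(-2))) = -(-2)*(195 + (-2)² + 196*(-2)) = -(-2)*(195 + 4 - 392) = -(-2)*(-193) = -1*386 = -386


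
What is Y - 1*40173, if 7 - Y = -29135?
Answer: -11031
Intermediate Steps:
Y = 29142 (Y = 7 - 1*(-29135) = 7 + 29135 = 29142)
Y - 1*40173 = 29142 - 1*40173 = 29142 - 40173 = -11031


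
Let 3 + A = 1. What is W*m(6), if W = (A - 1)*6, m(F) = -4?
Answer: 72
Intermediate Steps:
A = -2 (A = -3 + 1 = -2)
W = -18 (W = (-2 - 1)*6 = -3*6 = -18)
W*m(6) = -18*(-4) = 72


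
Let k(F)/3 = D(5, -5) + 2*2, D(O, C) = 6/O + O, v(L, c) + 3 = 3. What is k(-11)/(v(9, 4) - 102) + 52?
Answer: 517/10 ≈ 51.700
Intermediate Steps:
v(L, c) = 0 (v(L, c) = -3 + 3 = 0)
D(O, C) = O + 6/O
k(F) = 153/5 (k(F) = 3*((5 + 6/5) + 2*2) = 3*((5 + 6*(⅕)) + 4) = 3*((5 + 6/5) + 4) = 3*(31/5 + 4) = 3*(51/5) = 153/5)
k(-11)/(v(9, 4) - 102) + 52 = (153/5)/(0 - 102) + 52 = (153/5)/(-102) + 52 = -1/102*153/5 + 52 = -3/10 + 52 = 517/10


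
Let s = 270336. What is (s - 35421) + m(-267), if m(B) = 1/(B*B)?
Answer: 16746855436/71289 ≈ 2.3492e+5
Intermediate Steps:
m(B) = B⁻²
(s - 35421) + m(-267) = (270336 - 35421) + (-267)⁻² = 234915 + 1/71289 = 16746855436/71289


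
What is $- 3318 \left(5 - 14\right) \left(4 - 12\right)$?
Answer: $-238896$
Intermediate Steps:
$- 3318 \left(5 - 14\right) \left(4 - 12\right) = - 3318 \left(\left(-9\right) \left(-8\right)\right) = \left(-3318\right) 72 = -238896$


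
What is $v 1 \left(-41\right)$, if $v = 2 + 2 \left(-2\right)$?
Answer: $82$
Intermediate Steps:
$v = -2$ ($v = 2 - 4 = -2$)
$v 1 \left(-41\right) = \left(-2\right) 1 \left(-41\right) = \left(-2\right) \left(-41\right) = 82$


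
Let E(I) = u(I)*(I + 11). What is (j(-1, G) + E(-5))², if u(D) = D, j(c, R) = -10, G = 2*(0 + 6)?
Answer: 1600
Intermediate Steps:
G = 12 (G = 2*6 = 12)
E(I) = I*(11 + I) (E(I) = I*(I + 11) = I*(11 + I))
(j(-1, G) + E(-5))² = (-10 - 5*(11 - 5))² = (-10 - 5*6)² = (-10 - 30)² = (-40)² = 1600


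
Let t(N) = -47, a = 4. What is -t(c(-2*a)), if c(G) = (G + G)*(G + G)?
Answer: 47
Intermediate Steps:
c(G) = 4*G² (c(G) = (2*G)*(2*G) = 4*G²)
-t(c(-2*a)) = -1*(-47) = 47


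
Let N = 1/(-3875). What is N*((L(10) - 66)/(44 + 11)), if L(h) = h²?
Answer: -34/213125 ≈ -0.00015953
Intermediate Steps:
N = -1/3875 ≈ -0.00025806
N*((L(10) - 66)/(44 + 11)) = -(10² - 66)/(3875*(44 + 11)) = -(100 - 66)/(3875*55) = -34/(3875*55) = -1/3875*34/55 = -34/213125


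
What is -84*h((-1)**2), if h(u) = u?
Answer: -84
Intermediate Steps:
-84*h((-1)**2) = -84*(-1)**2 = -84*1 = -84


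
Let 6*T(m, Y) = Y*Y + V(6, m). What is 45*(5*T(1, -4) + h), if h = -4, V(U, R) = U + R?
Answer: 1365/2 ≈ 682.50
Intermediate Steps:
V(U, R) = R + U
T(m, Y) = 1 + m/6 + Y**2/6 (T(m, Y) = (Y*Y + (m + 6))/6 = (Y**2 + (6 + m))/6 = (6 + m + Y**2)/6 = 1 + m/6 + Y**2/6)
45*(5*T(1, -4) + h) = 45*(5*(1 + (1/6)*1 + (1/6)*(-4)**2) - 4) = 45*(5*(1 + 1/6 + (1/6)*16) - 4) = 45*(5*(1 + 1/6 + 8/3) - 4) = 45*(5*(23/6) - 4) = 45*(115/6 - 4) = 45*(91/6) = 1365/2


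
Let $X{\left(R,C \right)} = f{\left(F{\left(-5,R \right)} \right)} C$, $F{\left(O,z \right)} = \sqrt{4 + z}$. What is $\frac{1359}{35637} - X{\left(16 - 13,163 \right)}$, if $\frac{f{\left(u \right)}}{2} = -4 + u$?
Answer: $\frac{15490669}{11879} - 326 \sqrt{7} \approx 441.52$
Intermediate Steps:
$f{\left(u \right)} = -8 + 2 u$ ($f{\left(u \right)} = 2 \left(-4 + u\right) = -8 + 2 u$)
$X{\left(R,C \right)} = C \left(-8 + 2 \sqrt{4 + R}\right)$ ($X{\left(R,C \right)} = \left(-8 + 2 \sqrt{4 + R}\right) C = C \left(-8 + 2 \sqrt{4 + R}\right)$)
$\frac{1359}{35637} - X{\left(16 - 13,163 \right)} = \frac{1359}{35637} - 2 \cdot 163 \left(-4 + \sqrt{4 + \left(16 - 13\right)}\right) = 1359 \cdot \frac{1}{35637} - 2 \cdot 163 \left(-4 + \sqrt{4 + \left(16 - 13\right)}\right) = \frac{453}{11879} - 2 \cdot 163 \left(-4 + \sqrt{4 + 3}\right) = \frac{453}{11879} - 2 \cdot 163 \left(-4 + \sqrt{7}\right) = \frac{453}{11879} - \left(-1304 + 326 \sqrt{7}\right) = \frac{453}{11879} + \left(1304 - 326 \sqrt{7}\right) = \frac{15490669}{11879} - 326 \sqrt{7}$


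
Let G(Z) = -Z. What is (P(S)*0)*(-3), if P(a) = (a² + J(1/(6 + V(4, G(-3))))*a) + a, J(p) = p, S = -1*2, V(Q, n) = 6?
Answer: 0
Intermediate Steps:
S = -2
P(a) = a² + 13*a/12 (P(a) = (a² + a/(6 + 6)) + a = (a² + a/12) + a = a² + 13*a/12)
(P(S)*0)*(-3) = (((1/12)*(-2)*(13 + 12*(-2)))*0)*(-3) = (((1/12)*(-2)*(13 - 24))*0)*(-3) = (((1/12)*(-2)*(-11))*0)*(-3) = ((11/6)*0)*(-3) = 0*(-3) = 0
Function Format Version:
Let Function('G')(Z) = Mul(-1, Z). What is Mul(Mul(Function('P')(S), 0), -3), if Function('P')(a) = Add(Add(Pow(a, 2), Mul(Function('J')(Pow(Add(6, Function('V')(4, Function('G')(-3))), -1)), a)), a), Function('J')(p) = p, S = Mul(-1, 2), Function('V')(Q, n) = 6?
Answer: 0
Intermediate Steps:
S = -2
Function('P')(a) = Add(Pow(a, 2), Mul(Rational(13, 12), a)) (Function('P')(a) = Add(Add(Pow(a, 2), Mul(Pow(Add(6, 6), -1), a)), a) = Add(Add(Pow(a, 2), Mul(Pow(12, -1), a)), a) = Add(Add(Pow(a, 2), Mul(Rational(1, 12), a)), a) = Add(Pow(a, 2), Mul(Rational(13, 12), a)))
Mul(Mul(Function('P')(S), 0), -3) = Mul(Mul(Mul(Rational(1, 12), -2, Add(13, Mul(12, -2))), 0), -3) = Mul(Mul(Mul(Rational(1, 12), -2, Add(13, -24)), 0), -3) = Mul(Mul(Mul(Rational(1, 12), -2, -11), 0), -3) = Mul(Mul(Rational(11, 6), 0), -3) = Mul(0, -3) = 0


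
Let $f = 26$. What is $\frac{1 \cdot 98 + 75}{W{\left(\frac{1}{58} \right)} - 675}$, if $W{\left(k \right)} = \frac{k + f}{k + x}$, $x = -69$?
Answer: $- \frac{692173}{2702184} \approx -0.25615$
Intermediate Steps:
$W{\left(k \right)} = \frac{26 + k}{-69 + k}$ ($W{\left(k \right)} = \frac{k + 26}{k - 69} = \frac{26 + k}{-69 + k}$)
$\frac{1 \cdot 98 + 75}{W{\left(\frac{1}{58} \right)} - 675} = \frac{1 \cdot 98 + 75}{\frac{26 + \frac{1}{58}}{-69 + \frac{1}{58}} - 675} = \frac{98 + 75}{\frac{26 + \frac{1}{58}}{-69 + \frac{1}{58}} - 675} = \frac{173}{\frac{1}{- \frac{4001}{58}} \cdot \frac{1509}{58} - 675} = \frac{173}{\left(- \frac{58}{4001}\right) \frac{1509}{58} - 675} = \frac{173}{- \frac{1509}{4001} - 675} = \frac{173}{- \frac{2702184}{4001}} = 173 \left(- \frac{4001}{2702184}\right) = - \frac{692173}{2702184}$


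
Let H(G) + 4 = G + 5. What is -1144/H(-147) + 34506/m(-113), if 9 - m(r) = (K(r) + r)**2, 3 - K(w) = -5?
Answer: 23347/4964 ≈ 4.7033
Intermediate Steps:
K(w) = 8 (K(w) = 3 - 1*(-5) = 3 + 5 = 8)
m(r) = 9 - (8 + r)**2
H(G) = 1 + G (H(G) = -4 + (G + 5) = -4 + (5 + G) = 1 + G)
-1144/H(-147) + 34506/m(-113) = -1144/(1 - 147) + 34506/(9 - (8 - 113)**2) = -1144/(-146) + 34506/(9 - 1*(-105)**2) = -1144*(-1/146) + 34506/(9 - 1*11025) = 572/73 + 34506/(9 - 11025) = 572/73 + 34506/(-11016) = 572/73 + 34506*(-1/11016) = 572/73 - 213/68 = 23347/4964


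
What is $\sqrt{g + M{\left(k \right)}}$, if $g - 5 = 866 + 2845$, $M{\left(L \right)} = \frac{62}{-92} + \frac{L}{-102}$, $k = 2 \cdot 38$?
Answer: $\frac{\sqrt{20443998822}}{2346} \approx 60.947$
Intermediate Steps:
$k = 76$
$M{\left(L \right)} = - \frac{31}{46} - \frac{L}{102}$ ($M{\left(L \right)} = 62 \left(- \frac{1}{92}\right) + L \left(- \frac{1}{102}\right) = - \frac{31}{46} - \frac{L}{102}$)
$g = 3716$ ($g = 5 + \left(866 + 2845\right) = 5 + 3711 = 3716$)
$\sqrt{g + M{\left(k \right)}} = \sqrt{3716 - \frac{3329}{2346}} = \sqrt{\frac{8714407}{2346}} = \frac{\sqrt{20443998822}}{2346}$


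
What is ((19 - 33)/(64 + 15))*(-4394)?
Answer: 61516/79 ≈ 778.68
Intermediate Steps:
((19 - 33)/(64 + 15))*(-4394) = -14/79*(-4394) = 61516/79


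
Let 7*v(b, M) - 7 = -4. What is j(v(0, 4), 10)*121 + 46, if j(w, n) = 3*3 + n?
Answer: 2345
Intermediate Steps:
v(b, M) = 3/7 (v(b, M) = 1 + (⅐)*(-4) = 1 - 4/7 = 3/7)
j(w, n) = 9 + n
j(v(0, 4), 10)*121 + 46 = (9 + 10)*121 + 46 = 19*121 + 46 = 2299 + 46 = 2345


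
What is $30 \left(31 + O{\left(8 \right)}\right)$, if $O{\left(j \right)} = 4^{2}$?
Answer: $1410$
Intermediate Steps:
$O{\left(j \right)} = 16$
$30 \left(31 + O{\left(8 \right)}\right) = 30 \left(31 + 16\right) = 30 \cdot 47 = 1410$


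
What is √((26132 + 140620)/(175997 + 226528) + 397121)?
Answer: 7*√648467054033/8945 ≈ 630.18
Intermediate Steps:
√((26132 + 140620)/(175997 + 226528) + 397121) = √(166752/402525 + 397121) = √(166752*(1/402525) + 397121) = √(18528/44725 + 397121) = √(17761255253/44725) = 7*√648467054033/8945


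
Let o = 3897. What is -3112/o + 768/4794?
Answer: -1987672/3113703 ≈ -0.63836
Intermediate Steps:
-3112/o + 768/4794 = -3112/3897 + 768/4794 = -3112*1/3897 + 768*(1/4794) = -3112/3897 + 128/799 = -1987672/3113703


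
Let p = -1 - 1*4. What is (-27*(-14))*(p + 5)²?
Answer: 0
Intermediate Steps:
p = -5 (p = -1 - 4 = -5)
(-27*(-14))*(p + 5)² = (-27*(-14))*(-5 + 5)² = 378*0² = 378*0 = 0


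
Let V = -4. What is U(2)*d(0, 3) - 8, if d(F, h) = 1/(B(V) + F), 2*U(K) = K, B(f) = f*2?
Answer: -65/8 ≈ -8.1250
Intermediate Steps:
B(f) = 2*f
U(K) = K/2
d(F, h) = 1/(-8 + F) (d(F, h) = 1/(2*(-4) + F) = 1/(-8 + F))
U(2)*d(0, 3) - 8 = ((1/2)*2)/(-8 + 0) - 8 = 1/(-8) - 8 = 1*(-1/8) - 8 = -1/8 - 8 = -65/8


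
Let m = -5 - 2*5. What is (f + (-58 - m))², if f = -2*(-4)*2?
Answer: 729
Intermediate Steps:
f = 16 (f = 8*2 = 16)
m = -15 (m = -5 - 10 = -15)
(f + (-58 - m))² = (16 + (-58 - 1*(-15)))² = (16 + (-58 + 15))² = (16 - 43)² = (-27)² = 729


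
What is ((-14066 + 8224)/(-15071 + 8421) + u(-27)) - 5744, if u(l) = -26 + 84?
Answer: -18903029/3325 ≈ -5685.1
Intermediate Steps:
u(l) = 58
((-14066 + 8224)/(-15071 + 8421) + u(-27)) - 5744 = ((-14066 + 8224)/(-15071 + 8421) + 58) - 5744 = (-5842/(-6650) + 58) - 5744 = (-5842*(-1/6650) + 58) - 5744 = (2921/3325 + 58) - 5744 = 195771/3325 - 5744 = -18903029/3325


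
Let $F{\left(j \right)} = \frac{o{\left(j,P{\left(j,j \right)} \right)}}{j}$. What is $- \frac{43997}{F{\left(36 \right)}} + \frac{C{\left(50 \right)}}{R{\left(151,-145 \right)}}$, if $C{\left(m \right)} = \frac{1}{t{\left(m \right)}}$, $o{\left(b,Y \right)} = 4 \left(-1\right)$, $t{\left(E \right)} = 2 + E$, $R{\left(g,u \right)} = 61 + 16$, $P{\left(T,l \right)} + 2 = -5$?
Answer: $\frac{1585475893}{4004} \approx 3.9597 \cdot 10^{5}$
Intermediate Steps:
$P{\left(T,l \right)} = -7$ ($P{\left(T,l \right)} = -2 - 5 = -7$)
$R{\left(g,u \right)} = 77$
$o{\left(b,Y \right)} = -4$
$C{\left(m \right)} = \frac{1}{2 + m}$
$F{\left(j \right)} = - \frac{4}{j}$
$- \frac{43997}{F{\left(36 \right)}} + \frac{C{\left(50 \right)}}{R{\left(151,-145 \right)}} = - \frac{43997}{\left(-4\right) \frac{1}{36}} + \frac{1}{\left(2 + 50\right) 77} = - \frac{43997}{\left(-4\right) \frac{1}{36}} + \frac{1}{52} \cdot \frac{1}{77} = - \frac{43997}{- \frac{1}{9}} + \frac{1}{52} \cdot \frac{1}{77} = \left(-43997\right) \left(-9\right) + \frac{1}{4004} = 395973 + \frac{1}{4004} = \frac{1585475893}{4004}$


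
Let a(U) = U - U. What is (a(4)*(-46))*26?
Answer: 0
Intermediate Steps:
a(U) = 0
(a(4)*(-46))*26 = (0*(-46))*26 = 0*26 = 0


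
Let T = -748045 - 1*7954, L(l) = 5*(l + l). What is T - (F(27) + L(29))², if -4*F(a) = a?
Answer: -13379673/16 ≈ -8.3623e+5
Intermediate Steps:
F(a) = -a/4
L(l) = 10*l (L(l) = 5*(2*l) = 10*l)
T = -755999 (T = -748045 - 7954 = -755999)
T - (F(27) + L(29))² = -755999 - (-¼*27 + 10*29)² = -755999 - (-27/4 + 290)² = -755999 - (1133/4)² = -755999 - 1*1283689/16 = -755999 - 1283689/16 = -13379673/16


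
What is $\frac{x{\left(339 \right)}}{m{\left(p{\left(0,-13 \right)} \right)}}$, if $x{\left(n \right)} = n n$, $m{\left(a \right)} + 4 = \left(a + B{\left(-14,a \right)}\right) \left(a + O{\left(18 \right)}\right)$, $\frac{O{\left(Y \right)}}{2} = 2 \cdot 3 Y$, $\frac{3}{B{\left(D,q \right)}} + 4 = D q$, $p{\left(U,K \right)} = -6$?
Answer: $- \frac{919368}{10049} \approx -91.489$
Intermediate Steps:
$B{\left(D,q \right)} = \frac{3}{-4 + D q}$
$O{\left(Y \right)} = 12 Y$ ($O{\left(Y \right)} = 2 \cdot 2 \cdot 3 Y = 2 \cdot 6 Y = 12 Y$)
$m{\left(a \right)} = -4 + \left(216 + a\right) \left(a + \frac{3}{-4 - 14 a}\right)$ ($m{\left(a \right)} = -4 + \left(a + \frac{3}{-4 - 14 a}\right) \left(a + 12 \cdot 18\right) = -4 + \left(a + \frac{3}{-4 - 14 a}\right) \left(a + 216\right) = -4 + \left(a + \frac{3}{-4 - 14 a}\right) \left(216 + a\right) = -4 + \left(216 + a\right) \left(a + \frac{3}{-4 - 14 a}\right)$)
$x{\left(n \right)} = n^{2}$
$\frac{x{\left(339 \right)}}{m{\left(p{\left(0,-13 \right)} \right)}} = \frac{339^{2}}{\frac{1}{2} \frac{1}{2 + 7 \left(-6\right)} \left(-664 + 14 \left(-6\right)^{3} + 805 \left(-6\right) + 3028 \left(-6\right)^{2}\right)} = \frac{114921}{\frac{1}{2} \frac{1}{2 - 42} \left(-664 + 14 \left(-216\right) - 4830 + 3028 \cdot 36\right)} = \frac{114921}{\frac{1}{2} \frac{1}{-40} \left(-664 - 3024 - 4830 + 109008\right)} = \frac{114921}{\frac{1}{2} \left(- \frac{1}{40}\right) 100490} = \frac{114921}{- \frac{10049}{8}} = 114921 \left(- \frac{8}{10049}\right) = - \frac{919368}{10049}$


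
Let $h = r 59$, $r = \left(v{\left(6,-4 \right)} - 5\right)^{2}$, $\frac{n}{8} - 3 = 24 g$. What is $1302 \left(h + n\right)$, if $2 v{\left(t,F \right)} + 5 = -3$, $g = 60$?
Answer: $21252546$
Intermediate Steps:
$v{\left(t,F \right)} = -4$ ($v{\left(t,F \right)} = - \frac{5}{2} + \frac{1}{2} \left(-3\right) = - \frac{5}{2} - \frac{3}{2} = -4$)
$n = 11544$ ($n = 24 + 8 \cdot 24 \cdot 60 = 24 + 8 \cdot 1440 = 24 + 11520 = 11544$)
$r = 81$ ($r = \left(-4 - 5\right)^{2} = \left(-9\right)^{2} = 81$)
$h = 4779$ ($h = 81 \cdot 59 = 4779$)
$1302 \left(h + n\right) = 1302 \left(4779 + 11544\right) = 1302 \cdot 16323 = 21252546$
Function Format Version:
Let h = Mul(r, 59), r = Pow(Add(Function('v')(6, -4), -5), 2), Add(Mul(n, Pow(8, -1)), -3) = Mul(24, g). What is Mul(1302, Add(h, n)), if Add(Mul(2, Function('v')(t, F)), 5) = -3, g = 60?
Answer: 21252546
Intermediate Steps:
Function('v')(t, F) = -4 (Function('v')(t, F) = Add(Rational(-5, 2), Mul(Rational(1, 2), -3)) = Add(Rational(-5, 2), Rational(-3, 2)) = -4)
n = 11544 (n = Add(24, Mul(8, Mul(24, 60))) = Add(24, Mul(8, 1440)) = Add(24, 11520) = 11544)
r = 81 (r = Pow(Add(-4, -5), 2) = Pow(-9, 2) = 81)
h = 4779 (h = Mul(81, 59) = 4779)
Mul(1302, Add(h, n)) = Mul(1302, Add(4779, 11544)) = Mul(1302, 16323) = 21252546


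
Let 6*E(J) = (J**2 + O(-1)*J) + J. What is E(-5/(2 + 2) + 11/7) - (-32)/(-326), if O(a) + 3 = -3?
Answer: -89147/255584 ≈ -0.34880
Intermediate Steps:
O(a) = -6 (O(a) = -3 - 3 = -6)
E(J) = -5*J/6 + J**2/6 (E(J) = ((J**2 - 6*J) + J)/6 = (J**2 - 5*J)/6 = -5*J/6 + J**2/6)
E(-5/(2 + 2) + 11/7) - (-32)/(-326) = (-5/(2 + 2) + 11/7)*(-5 + (-5/(2 + 2) + 11/7))/6 - (-32)/(-326) = (-5/4 + 11*(1/7))*(-5 + (-5/4 + 11*(1/7)))/6 - (-32)*(-1)/326 = (-5*1/4 + 11/7)*(-5 + (-5*1/4 + 11/7))/6 - 1*16/163 = (-5/4 + 11/7)*(-5 + (-5/4 + 11/7))/6 - 16/163 = (1/6)*(9/28)*(-5 + 9/28) - 16/163 = (1/6)*(9/28)*(-131/28) - 16/163 = -393/1568 - 16/163 = -89147/255584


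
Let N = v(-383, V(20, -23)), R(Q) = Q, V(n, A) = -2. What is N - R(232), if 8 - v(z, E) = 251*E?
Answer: 278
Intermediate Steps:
v(z, E) = 8 - 251*E
N = 510 (N = 8 - 251*(-2) = 8 + 502 = 510)
N - R(232) = 510 - 1*232 = 510 - 232 = 278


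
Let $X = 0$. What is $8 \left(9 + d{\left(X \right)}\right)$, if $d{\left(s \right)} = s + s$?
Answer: $72$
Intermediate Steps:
$d{\left(s \right)} = 2 s$
$8 \left(9 + d{\left(X \right)}\right) = 8 \left(9 + 2 \cdot 0\right) = 8 \left(9 + 0\right) = 8 \cdot 9 = 72$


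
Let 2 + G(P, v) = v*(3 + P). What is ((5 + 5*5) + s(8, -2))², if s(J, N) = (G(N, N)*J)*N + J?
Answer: 10404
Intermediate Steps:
G(P, v) = -2 + v*(3 + P)
s(J, N) = J + J*N*(-2 + N² + 3*N) (s(J, N) = ((-2 + 3*N + N*N)*J)*N + J = ((-2 + 3*N + N²)*J)*N + J = ((-2 + N² + 3*N)*J)*N + J = (J*(-2 + N² + 3*N))*N + J = J*N*(-2 + N² + 3*N) + J = J + J*N*(-2 + N² + 3*N))
((5 + 5*5) + s(8, -2))² = ((5 + 5*5) + 8*(1 - 2*(-2 + (-2)² + 3*(-2))))² = ((5 + 25) + 8*(1 - 2*(-2 + 4 - 6)))² = (30 + 8*(1 - 2*(-4)))² = (30 + 8*(1 + 8))² = (30 + 8*9)² = (30 + 72)² = 102² = 10404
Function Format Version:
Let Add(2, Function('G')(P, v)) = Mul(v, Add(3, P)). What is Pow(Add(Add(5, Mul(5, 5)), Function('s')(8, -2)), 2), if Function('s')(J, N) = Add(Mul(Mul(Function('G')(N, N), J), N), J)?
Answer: 10404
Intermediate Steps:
Function('G')(P, v) = Add(-2, Mul(v, Add(3, P)))
Function('s')(J, N) = Add(J, Mul(J, N, Add(-2, Pow(N, 2), Mul(3, N)))) (Function('s')(J, N) = Add(Mul(Mul(Add(-2, Mul(3, N), Mul(N, N)), J), N), J) = Add(Mul(Mul(Add(-2, Mul(3, N), Pow(N, 2)), J), N), J) = Add(Mul(Mul(Add(-2, Pow(N, 2), Mul(3, N)), J), N), J) = Add(Mul(Mul(J, Add(-2, Pow(N, 2), Mul(3, N))), N), J) = Add(Mul(J, N, Add(-2, Pow(N, 2), Mul(3, N))), J) = Add(J, Mul(J, N, Add(-2, Pow(N, 2), Mul(3, N)))))
Pow(Add(Add(5, Mul(5, 5)), Function('s')(8, -2)), 2) = Pow(Add(Add(5, Mul(5, 5)), Mul(8, Add(1, Mul(-2, Add(-2, Pow(-2, 2), Mul(3, -2)))))), 2) = Pow(Add(Add(5, 25), Mul(8, Add(1, Mul(-2, Add(-2, 4, -6))))), 2) = Pow(Add(30, Mul(8, Add(1, Mul(-2, -4)))), 2) = Pow(Add(30, Mul(8, Add(1, 8))), 2) = Pow(Add(30, Mul(8, 9)), 2) = Pow(Add(30, 72), 2) = Pow(102, 2) = 10404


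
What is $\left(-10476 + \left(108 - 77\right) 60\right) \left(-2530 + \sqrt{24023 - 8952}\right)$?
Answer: $21798480 - 8616 \sqrt{15071} \approx 2.0741 \cdot 10^{7}$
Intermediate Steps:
$\left(-10476 + \left(108 - 77\right) 60\right) \left(-2530 + \sqrt{24023 - 8952}\right) = \left(-10476 + 31 \cdot 60\right) \left(-2530 + \sqrt{15071}\right) = \left(-10476 + 1860\right) \left(-2530 + \sqrt{15071}\right) = - 8616 \left(-2530 + \sqrt{15071}\right) = 21798480 - 8616 \sqrt{15071}$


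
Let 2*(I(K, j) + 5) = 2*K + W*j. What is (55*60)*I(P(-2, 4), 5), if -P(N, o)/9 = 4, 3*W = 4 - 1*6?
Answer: -140800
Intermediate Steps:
W = -⅔ (W = (4 - 1*6)/3 = (4 - 6)/3 = (⅓)*(-2) = -⅔ ≈ -0.66667)
P(N, o) = -36 (P(N, o) = -9*4 = -36)
I(K, j) = -5 + K - j/3 (I(K, j) = -5 + (2*K - 2*j/3)/2 = -5 + (K - j/3) = -5 + K - j/3)
(55*60)*I(P(-2, 4), 5) = (55*60)*(-5 - 36 - ⅓*5) = 3300*(-5 - 36 - 5/3) = 3300*(-128/3) = -140800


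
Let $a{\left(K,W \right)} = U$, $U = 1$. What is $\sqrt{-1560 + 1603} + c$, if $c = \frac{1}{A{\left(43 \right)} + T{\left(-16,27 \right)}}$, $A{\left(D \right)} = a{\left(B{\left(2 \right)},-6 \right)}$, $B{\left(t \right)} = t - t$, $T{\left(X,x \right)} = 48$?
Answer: $\frac{1}{49} + \sqrt{43} \approx 6.5779$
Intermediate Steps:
$B{\left(t \right)} = 0$
$a{\left(K,W \right)} = 1$
$A{\left(D \right)} = 1$
$c = \frac{1}{49}$ ($c = \frac{1}{1 + 48} = \frac{1}{49} \approx 0.020408$)
$\sqrt{-1560 + 1603} + c = \sqrt{-1560 + 1603} + \frac{1}{49} = \sqrt{43} + \frac{1}{49} = \frac{1}{49} + \sqrt{43}$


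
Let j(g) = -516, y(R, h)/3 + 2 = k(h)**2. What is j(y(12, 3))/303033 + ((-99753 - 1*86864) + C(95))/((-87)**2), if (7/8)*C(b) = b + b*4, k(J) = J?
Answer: -43859286595/1783955271 ≈ -24.585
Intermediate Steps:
y(R, h) = -6 + 3*h**2
C(b) = 40*b/7 (C(b) = 8*(b + b*4)/7 = 8*(b + 4*b)/7 = 8*(5*b)/7 = 40*b/7)
j(y(12, 3))/303033 + ((-99753 - 1*86864) + C(95))/((-87)**2) = -516/303033 + ((-99753 - 1*86864) + (40/7)*95)/((-87)**2) = -516*1/303033 + ((-99753 - 86864) + 3800/7)/7569 = -172/101011 + (-186617 + 3800/7)*(1/7569) = -172/101011 - 1302519/7*1/7569 = -172/101011 - 434173/17661 = -43859286595/1783955271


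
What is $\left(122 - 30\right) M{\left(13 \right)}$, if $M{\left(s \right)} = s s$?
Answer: $15548$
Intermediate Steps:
$M{\left(s \right)} = s^{2}$
$\left(122 - 30\right) M{\left(13 \right)} = \left(122 - 30\right) 13^{2} = \left(122 - 30\right) 169 = 92 \cdot 169 = 15548$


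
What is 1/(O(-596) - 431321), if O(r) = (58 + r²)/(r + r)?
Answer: -596/257244953 ≈ -2.3169e-6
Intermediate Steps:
O(r) = (58 + r²)/(2*r) (O(r) = (58 + r²)/((2*r)) = (58 + r²)*(1/(2*r)) = (58 + r²)/(2*r))
1/(O(-596) - 431321) = 1/(((½)*(-596) + 29/(-596)) - 431321) = 1/((-298 + 29*(-1/596)) - 431321) = 1/((-298 - 29/596) - 431321) = 1/(-177637/596 - 431321) = 1/(-257244953/596) = -596/257244953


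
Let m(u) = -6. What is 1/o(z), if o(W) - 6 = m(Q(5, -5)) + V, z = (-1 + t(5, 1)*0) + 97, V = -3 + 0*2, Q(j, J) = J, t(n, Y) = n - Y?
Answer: -⅓ ≈ -0.33333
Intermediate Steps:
V = -3 (V = -3 + 0 = -3)
z = 96 (z = (-1 + (5 - 1*1)*0) + 97 = (-1 + (5 - 1)*0) + 97 = (-1 + 4*0) + 97 = (-1 + 0) + 97 = -1 + 97 = 96)
o(W) = -3 (o(W) = 6 + (-6 - 3) = 6 - 9 = -3)
1/o(z) = 1/(-3) = -⅓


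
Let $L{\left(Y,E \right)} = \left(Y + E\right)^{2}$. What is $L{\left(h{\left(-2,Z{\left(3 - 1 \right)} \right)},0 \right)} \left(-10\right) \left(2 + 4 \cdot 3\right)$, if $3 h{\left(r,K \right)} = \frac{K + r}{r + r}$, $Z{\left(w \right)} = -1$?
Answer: $- \frac{35}{4} \approx -8.75$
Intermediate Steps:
$h{\left(r,K \right)} = \frac{K + r}{6 r}$ ($h{\left(r,K \right)} = \frac{\left(K + r\right) \frac{1}{r + r}}{3} = \frac{\left(K + r\right) \frac{1}{2 r}}{3} = \frac{\frac{1}{2} \frac{1}{r} \left(K + r\right)}{3} = \frac{K + r}{6 r}$)
$L{\left(Y,E \right)} = \left(E + Y\right)^{2}$
$L{\left(h{\left(-2,Z{\left(3 - 1 \right)} \right)},0 \right)} \left(-10\right) \left(2 + 4 \cdot 3\right) = \left(0 + \frac{-1 - 2}{6 \left(-2\right)}\right)^{2} \left(-10\right) \left(2 + 4 \cdot 3\right) = \left(0 + \frac{1}{6} \left(- \frac{1}{2}\right) \left(-3\right)\right)^{2} \left(-10\right) \left(2 + 12\right) = \left(0 + \frac{1}{4}\right)^{2} \left(-10\right) 14 = \left(\frac{1}{4}\right)^{2} \left(-10\right) 14 = \frac{1}{16} \left(-10\right) 14 = \left(- \frac{5}{8}\right) 14 = - \frac{35}{4}$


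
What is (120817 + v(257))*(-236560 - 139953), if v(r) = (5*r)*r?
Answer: -169830706806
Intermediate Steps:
v(r) = 5*r**2
(120817 + v(257))*(-236560 - 139953) = (120817 + 5*257**2)*(-236560 - 139953) = (120817 + 5*66049)*(-376513) = (120817 + 330245)*(-376513) = 451062*(-376513) = -169830706806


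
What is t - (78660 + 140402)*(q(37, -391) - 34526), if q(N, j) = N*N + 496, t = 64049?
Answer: 7154848031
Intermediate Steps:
q(N, j) = 496 + N² (q(N, j) = N² + 496 = 496 + N²)
t - (78660 + 140402)*(q(37, -391) - 34526) = 64049 - (78660 + 140402)*((496 + 37²) - 34526) = 64049 - 219062*((496 + 1369) - 34526) = 64049 - 219062*(1865 - 34526) = 64049 - 219062*(-32661) = 64049 - 1*(-7154783982) = 64049 + 7154783982 = 7154848031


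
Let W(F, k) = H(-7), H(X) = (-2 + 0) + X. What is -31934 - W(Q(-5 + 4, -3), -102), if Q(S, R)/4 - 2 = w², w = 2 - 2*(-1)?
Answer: -31925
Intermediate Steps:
w = 4 (w = 2 + 2 = 4)
H(X) = -2 + X
Q(S, R) = 72 (Q(S, R) = 8 + 4*4² = 8 + 4*16 = 8 + 64 = 72)
W(F, k) = -9 (W(F, k) = -2 - 7 = -9)
-31934 - W(Q(-5 + 4, -3), -102) = -31934 - 1*(-9) = -31934 + 9 = -31925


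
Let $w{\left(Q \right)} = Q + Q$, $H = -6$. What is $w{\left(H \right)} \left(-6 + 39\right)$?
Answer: $-396$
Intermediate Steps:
$w{\left(Q \right)} = 2 Q$
$w{\left(H \right)} \left(-6 + 39\right) = 2 \left(-6\right) \left(-6 + 39\right) = \left(-12\right) 33 = -396$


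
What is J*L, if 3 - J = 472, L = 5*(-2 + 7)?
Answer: -11725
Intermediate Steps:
L = 25 (L = 5*5 = 25)
J = -469 (J = 3 - 1*472 = 3 - 472 = -469)
J*L = -469*25 = -11725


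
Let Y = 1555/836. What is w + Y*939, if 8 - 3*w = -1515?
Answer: 5653663/2508 ≈ 2254.3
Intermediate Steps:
w = 1523/3 (w = 8/3 - 1/3*(-1515) = 8/3 + 505 = 1523/3 ≈ 507.67)
Y = 1555/836 (Y = 1555*(1/836) = 1555/836 ≈ 1.8600)
w + Y*939 = 1523/3 + (1555/836)*939 = 1523/3 + 1460145/836 = 5653663/2508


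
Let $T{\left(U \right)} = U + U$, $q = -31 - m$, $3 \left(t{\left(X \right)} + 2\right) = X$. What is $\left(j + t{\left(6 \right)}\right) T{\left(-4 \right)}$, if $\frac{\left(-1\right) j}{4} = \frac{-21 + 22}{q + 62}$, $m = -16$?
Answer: $\frac{32}{47} \approx 0.68085$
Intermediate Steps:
$t{\left(X \right)} = -2 + \frac{X}{3}$
$q = -15$ ($q = -31 - -16 = -31 + 16 = -15$)
$T{\left(U \right)} = 2 U$
$j = - \frac{4}{47}$ ($j = - 4 \frac{-21 + 22}{-15 + 62} = - 4 \cdot 1 \cdot \frac{1}{47} = \left(-4\right) \frac{1}{47} = - \frac{4}{47} \approx -0.085106$)
$\left(j + t{\left(6 \right)}\right) T{\left(-4 \right)} = \left(- \frac{4}{47} + \left(-2 + \frac{1}{3} \cdot 6\right)\right) 2 \left(-4\right) = \left(- \frac{4}{47} + \left(-2 + 2\right)\right) \left(-8\right) = \left(- \frac{4}{47} + 0\right) \left(-8\right) = \left(- \frac{4}{47}\right) \left(-8\right) = \frac{32}{47}$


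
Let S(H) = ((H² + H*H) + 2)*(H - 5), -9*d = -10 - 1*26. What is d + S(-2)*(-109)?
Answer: 7634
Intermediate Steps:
d = 4 (d = -(-10 - 1*26)/9 = -(-10 - 26)/9 = -⅑*(-36) = 4)
S(H) = (-5 + H)*(2 + 2*H²) (S(H) = ((H² + H²) + 2)*(-5 + H) = (2*H² + 2)*(-5 + H) = (2 + 2*H²)*(-5 + H) = (-5 + H)*(2 + 2*H²))
d + S(-2)*(-109) = 4 + (-10 - 10*(-2)² + 2*(-2) + 2*(-2)³)*(-109) = 4 + (-10 - 10*4 - 4 + 2*(-8))*(-109) = 4 + (-10 - 40 - 4 - 16)*(-109) = 4 - 70*(-109) = 4 + 7630 = 7634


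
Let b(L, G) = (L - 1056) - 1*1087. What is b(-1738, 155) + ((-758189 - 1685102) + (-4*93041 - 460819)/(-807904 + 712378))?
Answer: -77922573163/31842 ≈ -2.4472e+6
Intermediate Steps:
b(L, G) = -2143 + L (b(L, G) = (-1056 + L) - 1087 = -2143 + L)
b(-1738, 155) + ((-758189 - 1685102) + (-4*93041 - 460819)/(-807904 + 712378)) = (-2143 - 1738) + ((-758189 - 1685102) + (-4*93041 - 460819)/(-807904 + 712378)) = -3881 + (-2443291 + (-372164 - 460819)/(-95526)) = -3881 + (-2443291 - 832983*(-1/95526)) = -3881 + (-2443291 + 277661/31842) = -3881 - 77798994361/31842 = -77922573163/31842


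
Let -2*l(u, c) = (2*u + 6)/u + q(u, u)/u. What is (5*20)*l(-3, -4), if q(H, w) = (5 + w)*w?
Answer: -100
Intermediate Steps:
q(H, w) = w*(5 + w)
l(u, c) = -5/2 - u/2 - (6 + 2*u)/(2*u) (l(u, c) = -((2*u + 6)/u + (u*(5 + u))/u)/2 = -((6 + 2*u)/u + (5 + u))/2 = -(5 + u + (6 + 2*u)/u)/2 = -5/2 - u/2 - (6 + 2*u)/(2*u))
(5*20)*l(-3, -4) = (5*20)*(-7/2 - 3/(-3) - 1/2*(-3)) = 100*(-7/2 - 3*(-1/3) + 3/2) = 100*(-7/2 + 1 + 3/2) = 100*(-1) = -100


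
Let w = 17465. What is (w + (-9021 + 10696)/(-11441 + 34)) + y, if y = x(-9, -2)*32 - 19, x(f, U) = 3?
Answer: 200099919/11407 ≈ 17542.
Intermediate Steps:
y = 77 (y = 3*32 - 19 = 96 - 19 = 77)
(w + (-9021 + 10696)/(-11441 + 34)) + y = (17465 + (-9021 + 10696)/(-11441 + 34)) + 77 = (17465 + 1675/(-11407)) + 77 = (17465 + 1675*(-1/11407)) + 77 = (17465 - 1675/11407) + 77 = 199221580/11407 + 77 = 200099919/11407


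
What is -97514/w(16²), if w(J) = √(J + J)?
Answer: -48757*√2/16 ≈ -4309.5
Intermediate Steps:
w(J) = √2*√J (w(J) = √(2*J) = √2*√J)
-97514/w(16²) = -97514*√2/32 = -48757*√2/16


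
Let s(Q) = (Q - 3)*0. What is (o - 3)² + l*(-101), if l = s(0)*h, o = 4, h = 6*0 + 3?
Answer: 1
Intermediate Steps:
h = 3 (h = 0 + 3 = 3)
s(Q) = 0 (s(Q) = (-3 + Q)*0 = 0)
l = 0 (l = 0*3 = 0)
(o - 3)² + l*(-101) = (4 - 3)² + 0*(-101) = 1² + 0 = 1 + 0 = 1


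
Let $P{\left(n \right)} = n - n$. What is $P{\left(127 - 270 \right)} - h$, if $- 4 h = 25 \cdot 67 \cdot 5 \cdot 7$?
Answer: $\frac{58625}{4} \approx 14656.0$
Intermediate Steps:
$P{\left(n \right)} = 0$
$h = - \frac{58625}{4}$ ($h = - \frac{25 \cdot 67 \cdot 5 \cdot 7}{4} = - \frac{1675 \cdot 35}{4} = \left(- \frac{1}{4}\right) 58625 = - \frac{58625}{4} \approx -14656.0$)
$P{\left(127 - 270 \right)} - h = 0 - - \frac{58625}{4} = 0 + \frac{58625}{4} = \frac{58625}{4}$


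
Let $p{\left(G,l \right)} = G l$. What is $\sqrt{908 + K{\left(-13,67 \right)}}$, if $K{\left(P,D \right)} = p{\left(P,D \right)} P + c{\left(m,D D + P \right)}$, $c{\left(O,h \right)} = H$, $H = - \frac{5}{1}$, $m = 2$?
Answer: $\sqrt{12226} \approx 110.57$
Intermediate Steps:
$H = -5$ ($H = \left(-5\right) 1 = -5$)
$c{\left(O,h \right)} = -5$
$K{\left(P,D \right)} = -5 + D P^{2}$ ($K{\left(P,D \right)} = P D P - 5 = D P P - 5 = D P^{2} - 5 = -5 + D P^{2}$)
$\sqrt{908 + K{\left(-13,67 \right)}} = \sqrt{908 - \left(5 - 67 \left(-13\right)^{2}\right)} = \sqrt{908 + \left(-5 + 67 \cdot 169\right)} = \sqrt{908 + \left(-5 + 11323\right)} = \sqrt{908 + 11318} = \sqrt{12226}$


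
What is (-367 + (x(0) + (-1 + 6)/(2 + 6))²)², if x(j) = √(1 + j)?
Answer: 543775761/4096 ≈ 1.3276e+5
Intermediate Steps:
(-367 + (x(0) + (-1 + 6)/(2 + 6))²)² = (-367 + (√(1 + 0) + (-1 + 6)/(2 + 6))²)² = (-367 + (√1 + 5/8)²)² = (-367 + (1 + 5*(⅛))²)² = (-367 + (1 + 5/8)²)² = (-367 + (13/8)²)² = (-367 + 169/64)² = (-23319/64)² = 543775761/4096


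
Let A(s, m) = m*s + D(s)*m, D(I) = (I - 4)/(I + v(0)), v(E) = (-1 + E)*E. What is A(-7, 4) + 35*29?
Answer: 6953/7 ≈ 993.29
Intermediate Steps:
v(E) = E*(-1 + E)
D(I) = (-4 + I)/I (D(I) = (I - 4)/(I + 0*(-1 + 0)) = (-4 + I)/(I + 0*(-1)) = (-4 + I)/(I + 0) = (-4 + I)/I)
A(s, m) = m*s + m*(-4 + s)/s (A(s, m) = m*s + ((-4 + s)/s)*m = m*s + m*(-4 + s)/s)
A(-7, 4) + 35*29 = 4*(-4 - 7 + (-7)²)/(-7) + 35*29 = 4*(-⅐)*(-4 - 7 + 49) + 1015 = 4*(-⅐)*38 + 1015 = -152/7 + 1015 = 6953/7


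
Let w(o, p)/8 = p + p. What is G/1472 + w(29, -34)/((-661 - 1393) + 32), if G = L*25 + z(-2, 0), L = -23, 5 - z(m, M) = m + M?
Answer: -21733/186024 ≈ -0.11683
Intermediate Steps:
z(m, M) = 5 - M - m (z(m, M) = 5 - (m + M) = 5 - (M + m) = 5 + (-M - m) = 5 - M - m)
w(o, p) = 16*p (w(o, p) = 8*(p + p) = 8*(2*p) = 16*p)
G = -568 (G = -23*25 + (5 - 1*0 - 1*(-2)) = -575 + (5 + 0 + 2) = -575 + 7 = -568)
G/1472 + w(29, -34)/((-661 - 1393) + 32) = -568/1472 + (16*(-34))/((-661 - 1393) + 32) = -568*1/1472 - 544/(-2054 + 32) = -71/184 - 544/(-2022) = -71/184 - 544*(-1/2022) = -71/184 + 272/1011 = -21733/186024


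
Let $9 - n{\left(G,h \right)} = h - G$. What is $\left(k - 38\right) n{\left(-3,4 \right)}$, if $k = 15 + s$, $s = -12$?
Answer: $-70$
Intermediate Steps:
$n{\left(G,h \right)} = 9 + G - h$ ($n{\left(G,h \right)} = 9 - \left(h - G\right) = 9 + \left(G - h\right) = 9 + G - h$)
$k = 3$ ($k = 15 - 12 = 3$)
$\left(k - 38\right) n{\left(-3,4 \right)} = \left(3 - 38\right) \left(9 - 3 - 4\right) = - 35 \left(9 - 3 - 4\right) = \left(-35\right) 2 = -70$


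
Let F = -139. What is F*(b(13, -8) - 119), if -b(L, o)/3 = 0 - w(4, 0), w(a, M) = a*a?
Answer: 9869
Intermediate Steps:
w(a, M) = a**2
b(L, o) = 48 (b(L, o) = -3*(0 - 1*4**2) = -3*(0 - 1*16) = -3*(0 - 16) = -3*(-16) = 48)
F*(b(13, -8) - 119) = -139*(48 - 119) = -139*(-71) = 9869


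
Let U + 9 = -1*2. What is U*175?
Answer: -1925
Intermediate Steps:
U = -11 (U = -9 - 1*2 = -9 - 2 = -11)
U*175 = -11*175 = -1925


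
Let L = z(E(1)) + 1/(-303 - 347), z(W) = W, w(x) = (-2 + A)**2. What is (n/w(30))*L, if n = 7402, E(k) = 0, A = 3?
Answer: -3701/325 ≈ -11.388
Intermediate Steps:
w(x) = 1 (w(x) = (-2 + 3)**2 = 1**2 = 1)
L = -1/650 (L = 0 + 1/(-303 - 347) = 0 + 1/(-650) = 0 - 1/650 = -1/650 ≈ -0.0015385)
(n/w(30))*L = (7402/1)*(-1/650) = (7402*1)*(-1/650) = 7402*(-1/650) = -3701/325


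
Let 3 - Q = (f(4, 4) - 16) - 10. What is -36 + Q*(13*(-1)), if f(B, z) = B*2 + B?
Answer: -257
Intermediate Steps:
f(B, z) = 3*B (f(B, z) = 2*B + B = 3*B)
Q = 17 (Q = 3 - ((3*4 - 16) - 10) = 3 - ((12 - 16) - 10) = 3 - (-4 - 10) = 3 - 1*(-14) = 3 + 14 = 17)
-36 + Q*(13*(-1)) = -36 + 17*(13*(-1)) = -36 + 17*(-13) = -36 - 221 = -257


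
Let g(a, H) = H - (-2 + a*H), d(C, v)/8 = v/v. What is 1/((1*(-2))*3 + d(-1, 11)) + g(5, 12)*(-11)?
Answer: 1013/2 ≈ 506.50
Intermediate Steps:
d(C, v) = 8 (d(C, v) = 8*(v/v) = 8*1 = 8)
g(a, H) = 2 + H - H*a (g(a, H) = H - (-2 + H*a) = H + (2 - H*a) = 2 + H - H*a)
1/((1*(-2))*3 + d(-1, 11)) + g(5, 12)*(-11) = 1/((1*(-2))*3 + 8) + (2 + 12 - 1*12*5)*(-11) = 1/(-2*3 + 8) + (2 + 12 - 60)*(-11) = 1/(-6 + 8) - 46*(-11) = 1/2 + 506 = ½ + 506 = 1013/2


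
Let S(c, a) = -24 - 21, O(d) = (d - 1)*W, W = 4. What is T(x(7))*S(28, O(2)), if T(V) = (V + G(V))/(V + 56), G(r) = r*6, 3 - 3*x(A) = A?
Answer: 315/41 ≈ 7.6829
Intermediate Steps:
x(A) = 1 - A/3
G(r) = 6*r
O(d) = -4 + 4*d (O(d) = (d - 1)*4 = (-1 + d)*4 = -4 + 4*d)
T(V) = 7*V/(56 + V) (T(V) = (V + 6*V)/(V + 56) = (7*V)/(56 + V) = 7*V/(56 + V))
S(c, a) = -45
T(x(7))*S(28, O(2)) = (7*(1 - ⅓*7)/(56 + (1 - ⅓*7)))*(-45) = (7*(1 - 7/3)/(56 + (1 - 7/3)))*(-45) = (7*(-4/3)/(56 - 4/3))*(-45) = (7*(-4/3)/(164/3))*(-45) = (7*(-4/3)*(3/164))*(-45) = -7/41*(-45) = 315/41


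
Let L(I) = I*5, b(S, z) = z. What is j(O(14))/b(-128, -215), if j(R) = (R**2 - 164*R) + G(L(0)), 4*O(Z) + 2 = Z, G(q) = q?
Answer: 483/215 ≈ 2.2465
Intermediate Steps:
L(I) = 5*I
O(Z) = -1/2 + Z/4
j(R) = R**2 - 164*R (j(R) = (R**2 - 164*R) + 5*0 = (R**2 - 164*R) + 0 = R**2 - 164*R)
j(O(14))/b(-128, -215) = ((-1/2 + (1/4)*14)*(-164 + (-1/2 + (1/4)*14)))/(-215) = ((-1/2 + 7/2)*(-164 + (-1/2 + 7/2)))*(-1/215) = (3*(-164 + 3))*(-1/215) = (3*(-161))*(-1/215) = -483*(-1/215) = 483/215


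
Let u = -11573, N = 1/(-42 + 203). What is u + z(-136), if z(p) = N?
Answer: -1863252/161 ≈ -11573.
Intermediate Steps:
N = 1/161 ≈ 0.0062112
z(p) = 1/161
u + z(-136) = -11573 + 1/161 = -1863252/161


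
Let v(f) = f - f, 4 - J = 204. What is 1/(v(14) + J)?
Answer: -1/200 ≈ -0.0050000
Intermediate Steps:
J = -200 (J = 4 - 1*204 = 4 - 204 = -200)
v(f) = 0
1/(v(14) + J) = 1/(0 - 200) = 1/(-200) = -1/200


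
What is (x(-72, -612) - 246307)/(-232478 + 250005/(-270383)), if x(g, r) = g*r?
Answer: 54683069069/62858349079 ≈ 0.86994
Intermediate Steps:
(x(-72, -612) - 246307)/(-232478 + 250005/(-270383)) = (-72*(-612) - 246307)/(-232478 + 250005/(-270383)) = (44064 - 246307)/(-232478 + 250005*(-1/270383)) = -202243/(-232478 - 250005/270383) = -202243/(-62858349079/270383) = -202243*(-270383/62858349079) = 54683069069/62858349079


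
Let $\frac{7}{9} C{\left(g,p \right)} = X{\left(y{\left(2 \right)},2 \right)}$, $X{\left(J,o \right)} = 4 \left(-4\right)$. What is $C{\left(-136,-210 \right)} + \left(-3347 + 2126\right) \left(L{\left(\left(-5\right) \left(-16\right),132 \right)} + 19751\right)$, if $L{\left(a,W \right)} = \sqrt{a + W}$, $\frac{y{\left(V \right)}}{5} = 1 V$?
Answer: $- \frac{168811941}{7} - 2442 \sqrt{53} \approx -2.4134 \cdot 10^{7}$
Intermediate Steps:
$y{\left(V \right)} = 5 V$ ($y{\left(V \right)} = 5 \cdot 1 V = 5 V$)
$X{\left(J,o \right)} = -16$
$C{\left(g,p \right)} = - \frac{144}{7}$ ($C{\left(g,p \right)} = \frac{9}{7} \left(-16\right) = - \frac{144}{7}$)
$L{\left(a,W \right)} = \sqrt{W + a}$
$C{\left(-136,-210 \right)} + \left(-3347 + 2126\right) \left(L{\left(\left(-5\right) \left(-16\right),132 \right)} + 19751\right) = - \frac{144}{7} + \left(-3347 + 2126\right) \left(\sqrt{132 - -80} + 19751\right) = - \frac{144}{7} - 1221 \left(\sqrt{132 + 80} + 19751\right) = - \frac{144}{7} - 1221 \left(\sqrt{212} + 19751\right) = - \frac{144}{7} - 1221 \left(2 \sqrt{53} + 19751\right) = - \frac{144}{7} - 1221 \left(19751 + 2 \sqrt{53}\right) = - \frac{144}{7} - \left(24115971 + 2442 \sqrt{53}\right) = - \frac{168811941}{7} - 2442 \sqrt{53}$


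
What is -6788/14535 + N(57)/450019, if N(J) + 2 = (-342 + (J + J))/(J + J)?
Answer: -3054787112/6541026165 ≈ -0.46702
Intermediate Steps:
N(J) = -2 + (-342 + 2*J)/(2*J) (N(J) = -2 + (-342 + (J + J))/(J + J) = -2 + (-342 + 2*J)/((2*J)) = -2 + (-342 + 2*J)*(1/(2*J)) = -2 + (-342 + 2*J)/(2*J))
-6788/14535 + N(57)/450019 = -6788/14535 + ((-171 - 1*57)/57)/450019 = -6788*1/14535 + ((-171 - 57)/57)*(1/450019) = -6788/14535 + ((1/57)*(-228))*(1/450019) = -6788/14535 - 4*1/450019 = -6788/14535 - 4/450019 = -3054787112/6541026165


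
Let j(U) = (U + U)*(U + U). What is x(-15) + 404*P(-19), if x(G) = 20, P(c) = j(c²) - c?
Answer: 210606432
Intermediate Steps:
j(U) = 4*U² (j(U) = (2*U)*(2*U) = 4*U²)
P(c) = -c + 4*c⁴ (P(c) = 4*(c²)² - c = 4*c⁴ - c = -c + 4*c⁴)
x(-15) + 404*P(-19) = 20 + 404*(-1*(-19) + 4*(-19)⁴) = 20 + 404*(19 + 4*130321) = 20 + 404*(19 + 521284) = 20 + 404*521303 = 20 + 210606412 = 210606432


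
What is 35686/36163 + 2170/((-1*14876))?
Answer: 226195613/268980394 ≈ 0.84094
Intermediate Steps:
35686/36163 + 2170/((-1*14876)) = 35686*(1/36163) + 2170/(-14876) = 35686/36163 + 2170*(-1/14876) = 35686/36163 - 1085/7438 = 226195613/268980394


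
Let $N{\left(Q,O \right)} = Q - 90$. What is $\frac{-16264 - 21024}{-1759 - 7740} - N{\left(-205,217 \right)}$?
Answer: $\frac{48127}{161} \approx 298.93$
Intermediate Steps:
$N{\left(Q,O \right)} = -90 + Q$ ($N{\left(Q,O \right)} = Q - 90 = -90 + Q$)
$\frac{-16264 - 21024}{-1759 - 7740} - N{\left(-205,217 \right)} = \frac{-16264 - 21024}{-1759 - 7740} - \left(-90 - 205\right) = - \frac{37288}{-9499} - -295 = \left(-37288\right) \left(- \frac{1}{9499}\right) + 295 = \frac{632}{161} + 295 = \frac{48127}{161}$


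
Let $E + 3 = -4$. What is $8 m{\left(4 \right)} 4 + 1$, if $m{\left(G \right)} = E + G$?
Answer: $-95$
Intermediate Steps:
$E = -7$ ($E = -3 - 4 = -7$)
$m{\left(G \right)} = -7 + G$
$8 m{\left(4 \right)} 4 + 1 = 8 \left(-7 + 4\right) 4 + 1 = 8 \left(\left(-3\right) 4\right) + 1 = 8 \left(-12\right) + 1 = -96 + 1 = -95$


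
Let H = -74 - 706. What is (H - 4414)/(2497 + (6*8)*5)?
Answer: -742/391 ≈ -1.8977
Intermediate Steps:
H = -780
(H - 4414)/(2497 + (6*8)*5) = (-780 - 4414)/(2497 + (6*8)*5) = -5194/(2497 + 48*5) = -5194/(2497 + 240) = -5194/2737 = -5194*1/2737 = -742/391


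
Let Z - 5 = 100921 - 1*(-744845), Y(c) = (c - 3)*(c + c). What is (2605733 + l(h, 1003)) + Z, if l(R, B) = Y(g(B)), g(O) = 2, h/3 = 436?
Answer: 3451500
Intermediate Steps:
h = 1308 (h = 3*436 = 1308)
Y(c) = 2*c*(-3 + c) (Y(c) = (-3 + c)*(2*c) = 2*c*(-3 + c))
l(R, B) = -4 (l(R, B) = 2*2*(-3 + 2) = 2*2*(-1) = -4)
Z = 845771 (Z = 5 + (100921 - 1*(-744845)) = 5 + (100921 + 744845) = 5 + 845766 = 845771)
(2605733 + l(h, 1003)) + Z = (2605733 - 4) + 845771 = 2605729 + 845771 = 3451500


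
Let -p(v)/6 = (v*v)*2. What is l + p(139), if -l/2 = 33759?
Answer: -299370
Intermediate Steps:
l = -67518 (l = -2*33759 = -67518)
p(v) = -12*v**2 (p(v) = -6*v*v*2 = -6*v**2*2 = -12*v**2)
l + p(139) = -67518 - 12*139**2 = -67518 - 12*19321 = -67518 - 231852 = -299370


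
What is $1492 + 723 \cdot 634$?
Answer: $459874$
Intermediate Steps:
$1492 + 723 \cdot 634 = 1492 + 458382 = 459874$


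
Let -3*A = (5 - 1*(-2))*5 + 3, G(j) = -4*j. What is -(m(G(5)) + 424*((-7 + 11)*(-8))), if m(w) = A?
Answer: 40742/3 ≈ 13581.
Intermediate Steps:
A = -38/3 (A = -((5 - 1*(-2))*5 + 3)/3 = -((5 + 2)*5 + 3)/3 = -(7*5 + 3)/3 = -(35 + 3)/3 = -⅓*38 = -38/3 ≈ -12.667)
m(w) = -38/3
-(m(G(5)) + 424*((-7 + 11)*(-8))) = -(-38/3 + 424*((-7 + 11)*(-8))) = -(-38/3 + 424*(4*(-8))) = -(-38/3 + 424*(-32)) = -(-38/3 - 13568) = -1*(-40742/3) = 40742/3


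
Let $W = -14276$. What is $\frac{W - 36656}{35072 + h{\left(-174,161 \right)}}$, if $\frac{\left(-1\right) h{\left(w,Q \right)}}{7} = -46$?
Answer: $- \frac{1498}{1041} \approx -1.439$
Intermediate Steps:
$h{\left(w,Q \right)} = 322$ ($h{\left(w,Q \right)} = \left(-7\right) \left(-46\right) = 322$)
$\frac{W - 36656}{35072 + h{\left(-174,161 \right)}} = \frac{-14276 - 36656}{35072 + 322} = - \frac{50932}{35394} = \left(-50932\right) \frac{1}{35394} = - \frac{1498}{1041}$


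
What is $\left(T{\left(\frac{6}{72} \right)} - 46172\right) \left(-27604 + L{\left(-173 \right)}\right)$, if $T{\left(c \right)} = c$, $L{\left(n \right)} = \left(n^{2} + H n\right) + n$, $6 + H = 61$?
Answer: $\frac{4079565869}{12} \approx 3.3996 \cdot 10^{8}$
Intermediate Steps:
$H = 55$ ($H = -6 + 61 = 55$)
$L{\left(n \right)} = n^{2} + 56 n$ ($L{\left(n \right)} = \left(n^{2} + 55 n\right) + n = n^{2} + 56 n$)
$\left(T{\left(\frac{6}{72} \right)} - 46172\right) \left(-27604 + L{\left(-173 \right)}\right) = \left(\frac{6}{72} - 46172\right) \left(-27604 - 173 \left(56 - 173\right)\right) = \left(6 \cdot \frac{1}{72} - 46172\right) \left(-27604 - -20241\right) = \left(\frac{1}{12} - 46172\right) \left(-27604 + 20241\right) = \left(- \frac{554063}{12}\right) \left(-7363\right) = \frac{4079565869}{12}$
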